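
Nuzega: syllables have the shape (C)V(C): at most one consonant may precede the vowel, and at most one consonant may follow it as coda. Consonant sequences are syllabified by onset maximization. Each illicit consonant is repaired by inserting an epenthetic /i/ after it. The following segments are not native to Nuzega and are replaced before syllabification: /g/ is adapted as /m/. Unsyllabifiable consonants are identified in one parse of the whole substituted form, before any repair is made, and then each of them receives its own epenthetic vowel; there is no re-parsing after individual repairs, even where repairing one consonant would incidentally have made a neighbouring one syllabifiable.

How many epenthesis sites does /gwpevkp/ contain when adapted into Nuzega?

4

After substitution the input is /mwpevkp/.
The unsyllabifiable consonants are /m/, /w/, /k/, /p/; each receives one epenthetic vowel.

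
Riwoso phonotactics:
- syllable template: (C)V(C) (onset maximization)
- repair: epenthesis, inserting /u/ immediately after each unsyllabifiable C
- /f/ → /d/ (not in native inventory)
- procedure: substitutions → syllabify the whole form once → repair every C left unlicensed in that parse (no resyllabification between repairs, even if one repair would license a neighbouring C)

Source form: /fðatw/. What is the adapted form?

duðatwu

Substitution: /f/ → /d/, giving /dðatw/.
Syllabifying with onset maximization leaves /d/, /w/ stranded (at most one coda consonant is licensed; onsets are limited to one consonant).
Each unlicensed consonant becomes the onset of a new syllable: /d/ → /du/, /w/ → /wu/.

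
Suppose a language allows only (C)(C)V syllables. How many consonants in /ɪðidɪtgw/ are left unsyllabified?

Under (C)(C)V, the unsyllabifiable consonants are /t/, /g/, /w/ (no codas are permitted; onsets may contain at most 2 consonants).

3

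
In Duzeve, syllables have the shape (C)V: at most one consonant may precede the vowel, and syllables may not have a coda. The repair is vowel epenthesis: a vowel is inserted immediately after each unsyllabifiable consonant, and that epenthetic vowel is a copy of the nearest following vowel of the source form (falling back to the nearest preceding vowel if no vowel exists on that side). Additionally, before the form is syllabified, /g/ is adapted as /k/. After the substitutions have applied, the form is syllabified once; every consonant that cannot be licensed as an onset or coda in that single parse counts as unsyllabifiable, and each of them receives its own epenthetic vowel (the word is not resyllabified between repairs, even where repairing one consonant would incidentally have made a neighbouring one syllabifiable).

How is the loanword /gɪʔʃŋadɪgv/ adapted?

Substitution: /g/ → /k/, giving /kɪʔʃŋadɪkv/.
Under (C)V, the unsyllabifiable consonants are /ʔ/, /ʃ/, /k/, /v/ (no codas are permitted; onsets are limited to one consonant).
Epenthesis after each stranded consonant: /ʔ/ → /ʔa/, /ʃ/ → /ʃa/, /k/ → /kɪ/, /v/ → /vɪ/.

kɪʔaʃaŋadɪkɪvɪ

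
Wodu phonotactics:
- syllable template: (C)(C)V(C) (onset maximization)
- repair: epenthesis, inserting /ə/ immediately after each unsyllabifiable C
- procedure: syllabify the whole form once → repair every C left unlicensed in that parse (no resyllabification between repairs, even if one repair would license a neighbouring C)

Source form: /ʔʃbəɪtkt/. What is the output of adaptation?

ʔəʃbəɪtkətə

Syllabifying with onset maximization leaves /ʔ/, /k/, /t/ stranded (at most one coda consonant is licensed; onsets may contain at most 2 consonants).
Inserting the epenthetic vowel yields /ʔ/ → /ʔə/, /k/ → /kə/, /t/ → /tə/.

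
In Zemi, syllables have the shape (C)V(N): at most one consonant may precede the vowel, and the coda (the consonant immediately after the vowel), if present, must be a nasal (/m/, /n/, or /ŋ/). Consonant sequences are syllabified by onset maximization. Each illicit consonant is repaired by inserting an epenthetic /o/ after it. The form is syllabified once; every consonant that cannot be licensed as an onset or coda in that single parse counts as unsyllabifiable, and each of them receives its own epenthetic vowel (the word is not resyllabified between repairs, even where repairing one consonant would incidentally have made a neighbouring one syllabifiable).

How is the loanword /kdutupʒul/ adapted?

kodutupoʒulo

Syllabifying with onset maximization leaves /k/, /p/, /l/ stranded (only a nasal (/m/, /n/, or /ŋ/) is licensed in coda position; onsets are limited to one consonant).
Inserting the epenthetic vowel yields /k/ → /ko/, /p/ → /po/, /l/ → /lo/.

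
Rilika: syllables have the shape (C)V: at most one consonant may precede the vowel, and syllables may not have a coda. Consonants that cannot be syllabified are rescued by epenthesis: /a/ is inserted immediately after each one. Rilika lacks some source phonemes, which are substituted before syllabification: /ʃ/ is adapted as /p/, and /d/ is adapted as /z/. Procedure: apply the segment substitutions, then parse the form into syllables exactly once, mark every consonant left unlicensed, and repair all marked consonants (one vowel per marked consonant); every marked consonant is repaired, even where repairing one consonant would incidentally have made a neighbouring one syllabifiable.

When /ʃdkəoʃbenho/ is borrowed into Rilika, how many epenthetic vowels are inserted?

4

After substitution the input is /pzkəopbenho/.
The unsyllabifiable consonants are /p/, /z/, /p/, /n/; each receives one epenthetic vowel.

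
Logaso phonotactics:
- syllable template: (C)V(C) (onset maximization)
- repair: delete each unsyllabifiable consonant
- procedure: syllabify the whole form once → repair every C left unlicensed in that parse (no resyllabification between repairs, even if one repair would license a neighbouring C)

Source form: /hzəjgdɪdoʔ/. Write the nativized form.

zəjdɪdoʔ

Under (C)V(C), the unsyllabifiable consonants are /h/, /g/ (at most one coda consonant is licensed; onsets are limited to one consonant).
Deletion applies to /h/, /g/.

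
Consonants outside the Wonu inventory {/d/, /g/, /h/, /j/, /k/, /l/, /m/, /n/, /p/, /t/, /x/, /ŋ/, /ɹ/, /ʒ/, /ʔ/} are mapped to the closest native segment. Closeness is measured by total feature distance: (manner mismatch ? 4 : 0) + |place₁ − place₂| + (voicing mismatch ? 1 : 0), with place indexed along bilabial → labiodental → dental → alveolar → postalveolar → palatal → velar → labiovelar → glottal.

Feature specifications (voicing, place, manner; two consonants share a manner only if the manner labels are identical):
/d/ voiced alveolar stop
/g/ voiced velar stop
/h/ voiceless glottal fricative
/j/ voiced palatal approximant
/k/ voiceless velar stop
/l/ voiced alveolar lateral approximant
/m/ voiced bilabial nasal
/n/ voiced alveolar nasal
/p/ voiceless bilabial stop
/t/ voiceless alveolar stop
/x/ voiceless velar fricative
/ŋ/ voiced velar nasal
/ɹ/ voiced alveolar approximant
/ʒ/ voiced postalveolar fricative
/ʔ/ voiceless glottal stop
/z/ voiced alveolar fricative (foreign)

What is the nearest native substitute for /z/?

/ʒ/ is closest: same manner (fricative), place distance 1 (alveolar→postalveolar), same voicing; total 1. Next closest is /d/ at distance 4.

ʒ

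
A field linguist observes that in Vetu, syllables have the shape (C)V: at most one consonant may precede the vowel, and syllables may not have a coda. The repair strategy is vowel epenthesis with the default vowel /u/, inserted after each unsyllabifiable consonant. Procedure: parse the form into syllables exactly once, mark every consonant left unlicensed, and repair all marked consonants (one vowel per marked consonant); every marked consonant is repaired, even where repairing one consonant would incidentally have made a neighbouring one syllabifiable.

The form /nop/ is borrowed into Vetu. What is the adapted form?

The consonants /p/ cannot be parsed into a legal (C)V syllable (no codas are permitted; onsets are limited to one consonant).
Inserting the epenthetic vowel yields /p/ → /pu/.

nopu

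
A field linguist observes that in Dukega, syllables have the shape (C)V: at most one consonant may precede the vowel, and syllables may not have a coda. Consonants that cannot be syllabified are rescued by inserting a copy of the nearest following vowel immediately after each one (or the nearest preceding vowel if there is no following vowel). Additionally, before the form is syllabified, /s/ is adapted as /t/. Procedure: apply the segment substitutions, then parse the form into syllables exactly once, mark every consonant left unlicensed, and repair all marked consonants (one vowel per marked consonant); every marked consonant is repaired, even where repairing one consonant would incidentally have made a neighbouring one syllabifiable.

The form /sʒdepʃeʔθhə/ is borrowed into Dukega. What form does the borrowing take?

teʒedepeʃeʔəθəhə

Substitution: /s/ → /t/, giving /tʒdepʃeʔθhə/.
The consonants /t/, /ʒ/, /p/, /ʔ/, /θ/ cannot be parsed into a legal (C)V syllable (no codas are permitted; onsets are limited to one consonant).
Epenthesis after each stranded consonant: /t/ → /te/, /ʒ/ → /ʒe/, /p/ → /pe/, /ʔ/ → /ʔə/, /θ/ → /θə/.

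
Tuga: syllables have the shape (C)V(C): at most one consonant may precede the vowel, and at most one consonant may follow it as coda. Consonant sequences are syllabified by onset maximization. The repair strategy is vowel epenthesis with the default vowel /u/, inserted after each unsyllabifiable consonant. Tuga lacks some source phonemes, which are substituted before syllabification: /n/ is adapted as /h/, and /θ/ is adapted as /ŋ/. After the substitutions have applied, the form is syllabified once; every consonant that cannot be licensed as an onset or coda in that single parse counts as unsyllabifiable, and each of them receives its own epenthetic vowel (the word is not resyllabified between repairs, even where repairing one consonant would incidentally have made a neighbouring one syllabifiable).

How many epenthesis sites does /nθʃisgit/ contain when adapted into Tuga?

After substitution the input is /hŋʃisgit/.
The unsyllabifiable consonants are /h/, /ŋ/; each receives one epenthetic vowel.

2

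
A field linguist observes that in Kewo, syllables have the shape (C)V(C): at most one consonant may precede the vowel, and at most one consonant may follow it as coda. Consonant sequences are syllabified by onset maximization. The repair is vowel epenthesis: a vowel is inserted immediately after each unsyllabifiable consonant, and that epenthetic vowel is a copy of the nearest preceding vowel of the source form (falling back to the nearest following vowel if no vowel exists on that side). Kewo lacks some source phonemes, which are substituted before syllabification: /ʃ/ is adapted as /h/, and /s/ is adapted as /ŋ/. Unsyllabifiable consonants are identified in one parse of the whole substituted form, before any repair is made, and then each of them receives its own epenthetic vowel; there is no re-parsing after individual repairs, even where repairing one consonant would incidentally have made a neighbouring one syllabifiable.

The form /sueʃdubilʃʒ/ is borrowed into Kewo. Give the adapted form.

ŋuehdubilhiʒi

Substitution: /s/ → /ŋ/, /ʃ/ → /h/, giving /ŋuehdubilhʒ/.
Syllabifying with onset maximization leaves /h/, /ʒ/ stranded (at most one coda consonant is licensed; onsets are limited to one consonant).
Each unlicensed consonant becomes the onset of a new syllable: /h/ → /hi/, /ʒ/ → /ʒi/.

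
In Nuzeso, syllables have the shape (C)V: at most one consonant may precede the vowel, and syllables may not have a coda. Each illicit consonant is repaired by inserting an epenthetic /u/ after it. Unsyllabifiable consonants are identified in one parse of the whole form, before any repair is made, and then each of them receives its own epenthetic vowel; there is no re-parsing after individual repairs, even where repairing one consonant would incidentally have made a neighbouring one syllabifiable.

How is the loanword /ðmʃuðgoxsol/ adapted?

ðumuʃuðugoxusolu

Under (C)V, the unsyllabifiable consonants are /ð/, /m/, /ð/, /x/, /l/ (no codas are permitted; onsets are limited to one consonant).
Each unlicensed consonant becomes the onset of a new syllable: /ð/ → /ðu/, /m/ → /mu/, /ð/ → /ðu/, /x/ → /xu/, /l/ → /lu/.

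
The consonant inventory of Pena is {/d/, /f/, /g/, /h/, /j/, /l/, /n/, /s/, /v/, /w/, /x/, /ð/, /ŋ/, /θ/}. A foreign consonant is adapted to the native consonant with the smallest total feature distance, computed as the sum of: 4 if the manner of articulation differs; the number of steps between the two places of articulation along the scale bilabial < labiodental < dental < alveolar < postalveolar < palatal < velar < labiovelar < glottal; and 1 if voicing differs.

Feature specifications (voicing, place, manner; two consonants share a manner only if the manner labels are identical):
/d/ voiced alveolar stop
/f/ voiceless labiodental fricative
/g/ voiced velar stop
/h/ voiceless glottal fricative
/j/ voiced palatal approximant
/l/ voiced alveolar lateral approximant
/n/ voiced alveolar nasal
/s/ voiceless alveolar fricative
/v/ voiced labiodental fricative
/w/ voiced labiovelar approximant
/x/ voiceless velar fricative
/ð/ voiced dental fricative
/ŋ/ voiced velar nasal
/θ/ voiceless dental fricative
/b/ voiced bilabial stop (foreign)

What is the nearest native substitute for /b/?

d

/d/ is closest: same manner (stop), place distance 3 (bilabial→alveolar), same voicing; total 3. Next closest is /v/ at distance 5.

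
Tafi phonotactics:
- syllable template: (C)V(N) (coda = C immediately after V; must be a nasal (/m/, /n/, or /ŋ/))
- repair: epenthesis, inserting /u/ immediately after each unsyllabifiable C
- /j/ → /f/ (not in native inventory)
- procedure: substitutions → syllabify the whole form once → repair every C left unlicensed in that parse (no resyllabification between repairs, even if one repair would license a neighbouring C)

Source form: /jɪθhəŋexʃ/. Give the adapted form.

Substitution: /j/ → /f/, giving /fɪθhəŋexʃ/.
Syllabifying with onset maximization leaves /θ/, /x/, /ʃ/ stranded (only a nasal (/m/, /n/, or /ŋ/) is licensed in coda position; onsets are limited to one consonant).
Inserting the epenthetic vowel yields /θ/ → /θu/, /x/ → /xu/, /ʃ/ → /ʃu/.

fɪθuhəŋexuʃu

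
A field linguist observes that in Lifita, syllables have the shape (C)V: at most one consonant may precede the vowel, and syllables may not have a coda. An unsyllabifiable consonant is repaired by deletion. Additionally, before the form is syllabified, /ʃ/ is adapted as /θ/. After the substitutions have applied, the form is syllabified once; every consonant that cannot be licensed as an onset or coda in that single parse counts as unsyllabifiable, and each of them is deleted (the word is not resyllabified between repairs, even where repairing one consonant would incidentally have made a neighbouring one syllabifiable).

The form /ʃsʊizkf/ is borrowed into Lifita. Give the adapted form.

Substitution: /ʃ/ → /θ/, giving /θsʊizkf/.
Syllabifying with onset maximization leaves /θ/, /z/, /k/, /f/ stranded (no codas are permitted; onsets are limited to one consonant).
Deletion applies to /θ/, /z/, /k/, /f/.

sʊi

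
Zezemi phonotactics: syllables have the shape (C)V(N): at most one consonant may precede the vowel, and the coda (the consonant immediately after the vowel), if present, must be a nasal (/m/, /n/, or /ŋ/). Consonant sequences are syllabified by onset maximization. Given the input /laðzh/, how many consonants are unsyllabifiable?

Under (C)V(N), the unsyllabifiable consonants are /ð/, /z/, /h/ (only a nasal (/m/, /n/, or /ŋ/) is licensed in coda position; onsets are limited to one consonant).

3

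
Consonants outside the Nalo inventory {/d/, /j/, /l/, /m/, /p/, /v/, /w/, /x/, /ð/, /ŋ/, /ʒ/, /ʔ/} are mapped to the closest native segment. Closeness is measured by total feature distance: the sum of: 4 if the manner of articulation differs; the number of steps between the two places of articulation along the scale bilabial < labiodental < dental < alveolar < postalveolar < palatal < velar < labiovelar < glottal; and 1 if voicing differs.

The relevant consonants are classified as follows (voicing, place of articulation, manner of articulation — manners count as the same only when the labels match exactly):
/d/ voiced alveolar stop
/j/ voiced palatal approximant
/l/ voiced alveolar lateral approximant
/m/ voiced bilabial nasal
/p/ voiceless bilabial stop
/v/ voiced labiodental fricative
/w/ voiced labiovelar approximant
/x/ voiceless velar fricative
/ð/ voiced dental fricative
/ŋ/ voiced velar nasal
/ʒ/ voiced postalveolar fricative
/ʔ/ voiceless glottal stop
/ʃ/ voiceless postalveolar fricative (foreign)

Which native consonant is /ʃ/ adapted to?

/ʒ/ is closest: same manner (fricative), place distance 0 (postalveolar→postalveolar), voicing differs (+1); total 1. Next closest is /x/ at distance 2.

ʒ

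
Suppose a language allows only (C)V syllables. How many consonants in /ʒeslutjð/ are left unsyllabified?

4

Syllabifying with onset maximization leaves /s/, /t/, /j/, /ð/ stranded (no codas are permitted; onsets are limited to one consonant).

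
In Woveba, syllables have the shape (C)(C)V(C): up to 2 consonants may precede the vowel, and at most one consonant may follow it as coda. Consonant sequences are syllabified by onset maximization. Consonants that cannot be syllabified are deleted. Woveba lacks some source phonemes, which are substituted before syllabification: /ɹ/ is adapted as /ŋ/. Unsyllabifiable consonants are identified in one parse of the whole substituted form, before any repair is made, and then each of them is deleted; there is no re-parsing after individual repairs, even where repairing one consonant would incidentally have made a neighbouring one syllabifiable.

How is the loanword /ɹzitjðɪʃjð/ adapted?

ŋzitjðɪʃ

Substitution: /ɹ/ → /ŋ/, giving /ŋzitjðɪʃjð/.
Under (C)(C)V(C), the unsyllabifiable consonants are /j/, /ð/ (at most one coda consonant is licensed; onsets may contain at most 2 consonants).
Deletion applies to /j/, /ð/.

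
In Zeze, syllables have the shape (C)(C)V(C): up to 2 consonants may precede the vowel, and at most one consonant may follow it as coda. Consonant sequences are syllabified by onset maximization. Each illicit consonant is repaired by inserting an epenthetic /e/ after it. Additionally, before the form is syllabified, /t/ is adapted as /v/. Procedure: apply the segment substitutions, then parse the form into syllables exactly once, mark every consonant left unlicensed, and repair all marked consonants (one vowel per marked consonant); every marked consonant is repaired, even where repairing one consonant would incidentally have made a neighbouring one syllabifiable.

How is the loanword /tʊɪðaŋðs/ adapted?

Substitution: /t/ → /v/, giving /vʊɪðaŋðs/.
Under (C)(C)V(C), the unsyllabifiable consonants are /ð/, /s/ (at most one coda consonant is licensed; onsets may contain at most 2 consonants).
Inserting the epenthetic vowel yields /ð/ → /ðe/, /s/ → /se/.

vʊɪðaŋðese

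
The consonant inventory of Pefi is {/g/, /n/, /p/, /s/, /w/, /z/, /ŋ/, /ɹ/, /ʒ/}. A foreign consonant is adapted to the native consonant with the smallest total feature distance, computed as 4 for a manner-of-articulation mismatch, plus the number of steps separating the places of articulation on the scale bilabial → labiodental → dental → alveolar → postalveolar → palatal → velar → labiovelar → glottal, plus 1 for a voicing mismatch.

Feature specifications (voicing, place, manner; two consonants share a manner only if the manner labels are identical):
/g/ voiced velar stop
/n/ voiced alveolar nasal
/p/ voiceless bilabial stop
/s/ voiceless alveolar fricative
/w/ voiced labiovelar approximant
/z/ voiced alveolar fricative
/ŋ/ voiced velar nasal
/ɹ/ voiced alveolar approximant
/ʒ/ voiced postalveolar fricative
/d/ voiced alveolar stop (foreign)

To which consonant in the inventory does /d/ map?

/g/ is closest: same manner (stop), place distance 3 (alveolar→velar), same voicing; total 3. Next closest is /n/ at distance 4.

g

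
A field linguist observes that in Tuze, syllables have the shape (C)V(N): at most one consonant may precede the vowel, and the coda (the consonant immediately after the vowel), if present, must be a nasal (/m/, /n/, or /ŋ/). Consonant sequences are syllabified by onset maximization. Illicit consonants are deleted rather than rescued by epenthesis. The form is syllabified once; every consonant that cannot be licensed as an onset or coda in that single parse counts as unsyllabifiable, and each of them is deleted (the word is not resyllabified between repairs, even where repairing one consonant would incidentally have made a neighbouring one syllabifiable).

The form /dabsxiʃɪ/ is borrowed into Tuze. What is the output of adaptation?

Under (C)V(N), the unsyllabifiable consonants are /b/, /s/ (only a nasal (/m/, /n/, or /ŋ/) is licensed in coda position; onsets are limited to one consonant).
Deletion applies to /b/, /s/.

daxiʃɪ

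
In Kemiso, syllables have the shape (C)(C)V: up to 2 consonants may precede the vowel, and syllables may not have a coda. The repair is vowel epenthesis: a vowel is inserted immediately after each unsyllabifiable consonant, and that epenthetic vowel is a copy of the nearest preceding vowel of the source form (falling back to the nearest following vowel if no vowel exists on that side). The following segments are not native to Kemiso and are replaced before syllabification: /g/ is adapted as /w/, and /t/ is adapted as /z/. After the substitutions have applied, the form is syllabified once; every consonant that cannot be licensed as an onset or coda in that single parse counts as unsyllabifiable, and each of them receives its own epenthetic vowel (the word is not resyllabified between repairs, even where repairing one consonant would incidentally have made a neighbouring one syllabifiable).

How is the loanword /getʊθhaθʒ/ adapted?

wezʊθhaθaʒa

Substitution: /g/ → /w/, /t/ → /z/, giving /wezʊθhaθʒ/.
Under (C)(C)V, the unsyllabifiable consonants are /θ/, /ʒ/ (no codas are permitted; onsets may contain at most 2 consonants).
Epenthesis after each stranded consonant: /θ/ → /θa/, /ʒ/ → /ʒa/.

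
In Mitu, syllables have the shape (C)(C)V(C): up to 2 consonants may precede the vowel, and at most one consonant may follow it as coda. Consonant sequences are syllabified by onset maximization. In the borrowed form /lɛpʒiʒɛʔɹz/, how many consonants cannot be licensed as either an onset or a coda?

2

Syllabifying with onset maximization leaves /ɹ/, /z/ stranded (at most one coda consonant is licensed; onsets may contain at most 2 consonants).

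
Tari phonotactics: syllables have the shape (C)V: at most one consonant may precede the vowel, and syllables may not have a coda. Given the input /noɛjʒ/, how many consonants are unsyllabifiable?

2

The consonants /j/, /ʒ/ cannot be parsed into a legal (C)V syllable (no codas are permitted; onsets are limited to one consonant).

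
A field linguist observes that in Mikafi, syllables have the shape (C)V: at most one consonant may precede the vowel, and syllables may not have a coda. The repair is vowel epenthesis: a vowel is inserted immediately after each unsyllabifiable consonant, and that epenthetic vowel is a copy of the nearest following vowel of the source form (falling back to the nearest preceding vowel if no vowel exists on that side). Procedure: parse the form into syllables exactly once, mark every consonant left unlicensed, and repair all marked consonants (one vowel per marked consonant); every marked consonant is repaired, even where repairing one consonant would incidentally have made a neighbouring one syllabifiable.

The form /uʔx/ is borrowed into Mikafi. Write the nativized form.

The consonants /ʔ/, /x/ cannot be parsed into a legal (C)V syllable (no codas are permitted; onsets are limited to one consonant).
Epenthesis after each stranded consonant: /ʔ/ → /ʔu/, /x/ → /xu/.

uʔuxu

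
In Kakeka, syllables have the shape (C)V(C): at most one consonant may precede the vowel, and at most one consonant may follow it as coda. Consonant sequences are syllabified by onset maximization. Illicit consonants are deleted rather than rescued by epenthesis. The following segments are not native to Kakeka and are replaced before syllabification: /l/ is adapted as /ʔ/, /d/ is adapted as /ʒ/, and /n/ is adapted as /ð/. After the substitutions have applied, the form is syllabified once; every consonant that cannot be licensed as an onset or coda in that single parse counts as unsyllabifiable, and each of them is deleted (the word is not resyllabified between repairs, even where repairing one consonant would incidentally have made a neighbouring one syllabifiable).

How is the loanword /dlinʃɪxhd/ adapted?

Substitution: /d/ → /ʒ/, /l/ → /ʔ/, /n/ → /ð/, giving /ʒʔiðʃɪxhʒ/.
The consonants /ʒ/, /h/, /ʒ/ cannot be parsed into a legal (C)V(C) syllable (at most one coda consonant is licensed; onsets are limited to one consonant).
Deletion applies to /ʒ/, /h/, /ʒ/.

ʔiðʃɪx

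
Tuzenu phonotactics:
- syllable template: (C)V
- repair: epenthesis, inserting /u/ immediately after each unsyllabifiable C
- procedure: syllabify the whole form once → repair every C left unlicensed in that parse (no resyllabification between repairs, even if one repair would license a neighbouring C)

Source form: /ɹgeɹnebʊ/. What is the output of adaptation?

ɹugeɹunebʊ

The consonants /ɹ/, /ɹ/ cannot be parsed into a legal (C)V syllable (no codas are permitted; onsets are limited to one consonant).
Inserting the epenthetic vowel yields /ɹ/ → /ɹu/, /ɹ/ → /ɹu/.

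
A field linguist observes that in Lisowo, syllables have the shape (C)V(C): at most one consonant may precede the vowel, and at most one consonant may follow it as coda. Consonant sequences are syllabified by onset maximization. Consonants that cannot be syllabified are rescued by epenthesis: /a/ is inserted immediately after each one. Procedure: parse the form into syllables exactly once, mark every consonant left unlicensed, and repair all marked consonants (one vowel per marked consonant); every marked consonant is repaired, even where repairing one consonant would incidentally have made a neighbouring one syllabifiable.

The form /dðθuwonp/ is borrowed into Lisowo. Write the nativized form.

daðaθuwonpa

Syllabifying with onset maximization leaves /d/, /ð/, /p/ stranded (at most one coda consonant is licensed; onsets are limited to one consonant).
Each unlicensed consonant becomes the onset of a new syllable: /d/ → /da/, /ð/ → /ða/, /p/ → /pa/.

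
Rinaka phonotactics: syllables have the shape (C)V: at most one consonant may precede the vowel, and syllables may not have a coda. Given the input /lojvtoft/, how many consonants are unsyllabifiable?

Under (C)V, the unsyllabifiable consonants are /j/, /v/, /f/, /t/ (no codas are permitted; onsets are limited to one consonant).

4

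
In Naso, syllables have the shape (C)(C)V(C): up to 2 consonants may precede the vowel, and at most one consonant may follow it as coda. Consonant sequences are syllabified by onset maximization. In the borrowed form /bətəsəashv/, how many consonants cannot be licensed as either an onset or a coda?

Syllabifying with onset maximization leaves /h/, /v/ stranded (at most one coda consonant is licensed; onsets may contain at most 2 consonants).

2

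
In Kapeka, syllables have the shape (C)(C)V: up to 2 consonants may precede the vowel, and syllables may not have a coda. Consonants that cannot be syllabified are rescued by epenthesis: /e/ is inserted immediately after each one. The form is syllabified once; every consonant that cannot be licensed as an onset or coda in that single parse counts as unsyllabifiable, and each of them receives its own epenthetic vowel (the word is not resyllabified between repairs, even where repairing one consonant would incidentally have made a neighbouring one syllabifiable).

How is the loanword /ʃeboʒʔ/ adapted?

The consonants /ʒ/, /ʔ/ cannot be parsed into a legal (C)(C)V syllable (no codas are permitted; onsets may contain at most 2 consonants).
Each unlicensed consonant becomes the onset of a new syllable: /ʒ/ → /ʒe/, /ʔ/ → /ʔe/.

ʃeboʒeʔe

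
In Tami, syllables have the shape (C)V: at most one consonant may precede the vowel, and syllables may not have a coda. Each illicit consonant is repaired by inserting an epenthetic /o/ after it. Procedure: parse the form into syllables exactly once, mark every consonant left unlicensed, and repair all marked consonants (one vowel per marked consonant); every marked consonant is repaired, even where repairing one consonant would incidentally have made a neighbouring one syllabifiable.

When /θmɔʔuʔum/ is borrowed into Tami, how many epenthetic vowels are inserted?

2

The unsyllabifiable consonants are /θ/, /m/; each receives one epenthetic vowel.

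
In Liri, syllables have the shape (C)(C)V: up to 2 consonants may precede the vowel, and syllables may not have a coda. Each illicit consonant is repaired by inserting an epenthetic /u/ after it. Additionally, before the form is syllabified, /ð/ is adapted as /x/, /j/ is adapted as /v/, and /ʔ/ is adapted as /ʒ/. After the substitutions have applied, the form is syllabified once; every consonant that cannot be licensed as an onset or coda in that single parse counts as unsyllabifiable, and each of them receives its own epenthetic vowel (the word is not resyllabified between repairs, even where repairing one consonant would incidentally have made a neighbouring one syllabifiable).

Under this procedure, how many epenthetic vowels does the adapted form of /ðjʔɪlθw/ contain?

4

After substitution the input is /xvʒɪlθw/.
The unsyllabifiable consonants are /x/, /l/, /θ/, /w/; each receives one epenthetic vowel.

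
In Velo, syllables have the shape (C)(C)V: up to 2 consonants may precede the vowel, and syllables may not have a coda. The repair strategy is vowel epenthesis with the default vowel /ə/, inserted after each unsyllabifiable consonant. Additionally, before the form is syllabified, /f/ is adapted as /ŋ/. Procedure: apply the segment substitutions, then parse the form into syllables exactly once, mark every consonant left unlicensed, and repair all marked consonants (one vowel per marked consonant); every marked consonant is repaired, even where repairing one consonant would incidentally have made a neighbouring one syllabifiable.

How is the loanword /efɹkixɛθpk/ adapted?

eŋəɹkixɛθəpəkə

Substitution: /f/ → /ŋ/, giving /eŋɹkixɛθpk/.
Under (C)(C)V, the unsyllabifiable consonants are /ŋ/, /θ/, /p/, /k/ (no codas are permitted; onsets may contain at most 2 consonants).
Each unlicensed consonant becomes the onset of a new syllable: /ŋ/ → /ŋə/, /θ/ → /θə/, /p/ → /pə/, /k/ → /kə/.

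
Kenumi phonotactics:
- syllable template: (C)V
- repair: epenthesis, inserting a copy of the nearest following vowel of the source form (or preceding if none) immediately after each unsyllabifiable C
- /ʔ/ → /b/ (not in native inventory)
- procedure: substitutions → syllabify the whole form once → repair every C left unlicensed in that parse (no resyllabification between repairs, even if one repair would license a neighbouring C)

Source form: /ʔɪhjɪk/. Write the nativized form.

Substitution: /ʔ/ → /b/, giving /bɪhjɪk/.
The consonants /h/, /k/ cannot be parsed into a legal (C)V syllable (no codas are permitted; onsets are limited to one consonant).
Each unlicensed consonant becomes the onset of a new syllable: /h/ → /hɪ/, /k/ → /kɪ/.

bɪhɪjɪkɪ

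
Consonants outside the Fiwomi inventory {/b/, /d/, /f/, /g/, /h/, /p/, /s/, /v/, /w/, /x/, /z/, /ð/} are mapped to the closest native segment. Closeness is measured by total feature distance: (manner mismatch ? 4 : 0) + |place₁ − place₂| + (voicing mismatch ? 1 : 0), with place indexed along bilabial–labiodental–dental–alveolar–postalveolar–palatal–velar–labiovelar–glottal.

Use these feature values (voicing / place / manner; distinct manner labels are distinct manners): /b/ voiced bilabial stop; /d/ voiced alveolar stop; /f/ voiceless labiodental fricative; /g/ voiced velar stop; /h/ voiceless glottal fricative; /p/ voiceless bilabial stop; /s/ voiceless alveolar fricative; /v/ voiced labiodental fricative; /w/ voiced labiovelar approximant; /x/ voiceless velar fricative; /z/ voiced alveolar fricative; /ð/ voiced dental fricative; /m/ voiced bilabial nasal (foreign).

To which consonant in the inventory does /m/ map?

/b/ is closest: manner differs (nasal→stop, +4), place distance 0 (bilabial→bilabial), same voicing; total 4. Next closest is /p/ at distance 5.

b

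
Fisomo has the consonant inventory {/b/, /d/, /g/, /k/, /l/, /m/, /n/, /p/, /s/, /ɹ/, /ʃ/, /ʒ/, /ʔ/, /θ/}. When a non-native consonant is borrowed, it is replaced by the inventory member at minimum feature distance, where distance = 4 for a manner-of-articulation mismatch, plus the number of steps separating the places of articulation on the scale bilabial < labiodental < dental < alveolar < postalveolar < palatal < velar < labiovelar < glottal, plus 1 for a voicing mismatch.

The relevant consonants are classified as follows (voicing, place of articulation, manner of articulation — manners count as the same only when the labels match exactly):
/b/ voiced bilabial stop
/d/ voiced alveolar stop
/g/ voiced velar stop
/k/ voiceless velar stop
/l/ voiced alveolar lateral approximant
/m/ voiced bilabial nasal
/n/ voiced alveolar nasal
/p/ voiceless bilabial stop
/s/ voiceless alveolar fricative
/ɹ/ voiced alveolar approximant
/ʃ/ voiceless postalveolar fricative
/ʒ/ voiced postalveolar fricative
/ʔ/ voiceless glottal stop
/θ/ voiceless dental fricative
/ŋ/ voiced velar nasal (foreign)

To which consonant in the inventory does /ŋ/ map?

/n/ is closest: same manner (nasal), place distance 3 (velar→alveolar), same voicing; total 3. Next closest is /g/ at distance 4.

n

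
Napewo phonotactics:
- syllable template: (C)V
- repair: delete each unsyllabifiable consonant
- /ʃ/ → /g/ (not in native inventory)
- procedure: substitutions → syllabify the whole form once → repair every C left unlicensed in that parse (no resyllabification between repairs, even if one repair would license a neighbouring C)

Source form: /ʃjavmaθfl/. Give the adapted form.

jama

Substitution: /ʃ/ → /g/, giving /gjavmaθfl/.
Syllabifying with onset maximization leaves /g/, /v/, /θ/, /f/, /l/ stranded (no codas are permitted; onsets are limited to one consonant).
Deleting the stranded consonants removes /g/, /v/, /θ/, /f/, /l/.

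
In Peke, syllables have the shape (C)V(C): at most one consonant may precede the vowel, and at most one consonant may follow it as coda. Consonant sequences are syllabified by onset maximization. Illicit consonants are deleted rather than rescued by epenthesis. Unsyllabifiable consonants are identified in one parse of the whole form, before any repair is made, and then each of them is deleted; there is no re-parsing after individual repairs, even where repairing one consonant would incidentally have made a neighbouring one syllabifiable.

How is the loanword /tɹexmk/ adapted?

Syllabifying with onset maximization leaves /t/, /m/, /k/ stranded (at most one coda consonant is licensed; onsets are limited to one consonant).
Deletion applies to /t/, /m/, /k/.

ɹex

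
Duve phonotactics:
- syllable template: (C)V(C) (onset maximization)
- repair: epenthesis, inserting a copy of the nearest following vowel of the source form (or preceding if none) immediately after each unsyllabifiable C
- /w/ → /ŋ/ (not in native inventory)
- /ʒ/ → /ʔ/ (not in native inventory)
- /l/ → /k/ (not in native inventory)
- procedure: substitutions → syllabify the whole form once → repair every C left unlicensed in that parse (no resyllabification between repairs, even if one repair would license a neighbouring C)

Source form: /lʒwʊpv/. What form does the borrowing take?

Substitution: /l/ → /k/, /ʒ/ → /ʔ/, /w/ → /ŋ/, giving /kʔŋʊpv/.
Syllabifying with onset maximization leaves /k/, /ʔ/, /v/ stranded (at most one coda consonant is licensed; onsets are limited to one consonant).
Epenthesis after each stranded consonant: /k/ → /kʊ/, /ʔ/ → /ʔʊ/, /v/ → /vʊ/.

kʊʔʊŋʊpvʊ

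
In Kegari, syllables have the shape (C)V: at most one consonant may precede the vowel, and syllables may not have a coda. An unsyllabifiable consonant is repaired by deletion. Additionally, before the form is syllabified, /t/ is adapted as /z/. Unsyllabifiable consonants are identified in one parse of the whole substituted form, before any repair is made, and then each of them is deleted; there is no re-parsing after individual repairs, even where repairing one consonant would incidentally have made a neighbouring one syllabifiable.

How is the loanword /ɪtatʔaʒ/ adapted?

Substitution: /t/ → /z/, giving /ɪzazʔaʒ/.
The consonants /z/, /ʒ/ cannot be parsed into a legal (C)V syllable (no codas are permitted; onsets are limited to one consonant).
Deletion applies to /z/, /ʒ/.

ɪzaʔa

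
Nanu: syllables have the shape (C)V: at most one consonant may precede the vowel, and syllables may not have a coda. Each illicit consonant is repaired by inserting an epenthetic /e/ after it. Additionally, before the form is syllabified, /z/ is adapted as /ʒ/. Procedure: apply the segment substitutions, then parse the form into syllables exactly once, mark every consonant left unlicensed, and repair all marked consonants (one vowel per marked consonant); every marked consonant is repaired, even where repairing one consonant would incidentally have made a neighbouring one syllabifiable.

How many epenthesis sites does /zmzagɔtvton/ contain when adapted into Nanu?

5

After substitution the input is /ʒmʒagɔtvton/.
The unsyllabifiable consonants are /ʒ/, /m/, /t/, /v/, /n/; each receives one epenthetic vowel.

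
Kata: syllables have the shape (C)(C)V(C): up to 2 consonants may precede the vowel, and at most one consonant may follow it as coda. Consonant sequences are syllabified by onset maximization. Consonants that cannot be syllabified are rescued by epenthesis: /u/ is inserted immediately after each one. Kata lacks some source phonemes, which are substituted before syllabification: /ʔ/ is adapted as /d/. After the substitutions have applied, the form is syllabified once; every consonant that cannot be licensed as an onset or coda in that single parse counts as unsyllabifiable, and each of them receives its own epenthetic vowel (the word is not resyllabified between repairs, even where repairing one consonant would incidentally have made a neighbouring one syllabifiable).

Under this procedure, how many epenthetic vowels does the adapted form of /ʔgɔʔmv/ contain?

2

After substitution the input is /dgɔdmv/.
The unsyllabifiable consonants are /m/, /v/; each receives one epenthetic vowel.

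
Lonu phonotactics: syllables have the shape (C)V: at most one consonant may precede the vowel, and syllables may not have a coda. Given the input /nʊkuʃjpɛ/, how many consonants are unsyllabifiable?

2

The consonants /ʃ/, /j/ cannot be parsed into a legal (C)V syllable (no codas are permitted; onsets are limited to one consonant).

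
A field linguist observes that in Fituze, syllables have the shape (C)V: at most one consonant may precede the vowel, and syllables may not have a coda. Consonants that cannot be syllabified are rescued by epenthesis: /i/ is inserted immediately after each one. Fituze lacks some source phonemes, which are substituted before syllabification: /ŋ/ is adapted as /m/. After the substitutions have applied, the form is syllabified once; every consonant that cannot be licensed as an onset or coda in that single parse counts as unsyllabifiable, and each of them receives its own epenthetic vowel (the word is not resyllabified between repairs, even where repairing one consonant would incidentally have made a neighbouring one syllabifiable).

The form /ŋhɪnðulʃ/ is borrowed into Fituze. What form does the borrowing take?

mihɪniðuliʃi

Substitution: /ŋ/ → /m/, giving /mhɪnðulʃ/.
The consonants /m/, /n/, /l/, /ʃ/ cannot be parsed into a legal (C)V syllable (no codas are permitted; onsets are limited to one consonant).
Inserting the epenthetic vowel yields /m/ → /mi/, /n/ → /ni/, /l/ → /li/, /ʃ/ → /ʃi/.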